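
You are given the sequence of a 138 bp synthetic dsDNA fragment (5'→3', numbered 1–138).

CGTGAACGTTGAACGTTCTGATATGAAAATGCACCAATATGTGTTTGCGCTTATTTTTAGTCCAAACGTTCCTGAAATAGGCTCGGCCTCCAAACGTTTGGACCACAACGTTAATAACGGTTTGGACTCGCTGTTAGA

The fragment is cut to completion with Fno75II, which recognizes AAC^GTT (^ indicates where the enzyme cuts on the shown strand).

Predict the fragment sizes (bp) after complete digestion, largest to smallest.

53, 29, 28, 14, 7, 7 bp

Fno75II sites (AACGTT) start at positions 5, 12, 65, 93, 107.
Fno75II cuts after base 3 of each site, so after positions 7, 14, 67, 95, 109.
Linear molecule, 5 cuts → 6 fragments:
  1–7 → 7 bp
  8–14 → 7 bp
  15–67 → 53 bp
  68–95 → 28 bp
  96–109 → 14 bp
  110–138 → 29 bp
Sorted largest to smallest: 53, 29, 28, 14, 7, 7 bp.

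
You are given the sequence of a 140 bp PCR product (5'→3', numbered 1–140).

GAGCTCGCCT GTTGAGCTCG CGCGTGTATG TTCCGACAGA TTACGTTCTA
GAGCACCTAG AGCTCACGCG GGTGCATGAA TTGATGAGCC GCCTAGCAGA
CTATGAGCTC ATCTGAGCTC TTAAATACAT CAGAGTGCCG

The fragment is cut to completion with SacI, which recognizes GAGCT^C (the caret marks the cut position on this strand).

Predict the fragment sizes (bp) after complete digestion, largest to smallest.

SacI sites (GAGCTC) start at positions 1, 14, 60, 105, 115.
SacI cuts after base 5 of each site (before the last base), so after positions 5, 18, 64, 109, 119.
Linear molecule, 5 cuts → 6 fragments:
  1–5 → 5 bp
  6–18 → 13 bp
  19–64 → 46 bp
  65–109 → 45 bp
  110–119 → 10 bp
  120–140 → 21 bp
Sorted largest to smallest: 46, 45, 21, 13, 10, 5 bp.

46, 45, 21, 13, 10, 5 bp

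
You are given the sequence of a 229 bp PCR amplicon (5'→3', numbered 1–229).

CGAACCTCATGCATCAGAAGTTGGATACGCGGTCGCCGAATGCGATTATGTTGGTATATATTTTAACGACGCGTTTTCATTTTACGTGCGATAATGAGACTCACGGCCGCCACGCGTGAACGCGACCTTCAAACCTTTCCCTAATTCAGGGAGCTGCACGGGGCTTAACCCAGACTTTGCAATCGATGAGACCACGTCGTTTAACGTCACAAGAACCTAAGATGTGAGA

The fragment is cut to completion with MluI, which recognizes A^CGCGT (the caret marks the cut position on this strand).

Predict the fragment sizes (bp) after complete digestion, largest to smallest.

MluI sites (ACGCGT) start at positions 69, 112.
MluI cuts after the first base of each site, so after positions 69, 112.
Linear molecule, 2 cuts → 3 fragments:
  1–69 → 69 bp
  70–112 → 43 bp
  113–229 → 117 bp
Sorted largest to smallest: 117, 69, 43 bp.

117, 69, 43 bp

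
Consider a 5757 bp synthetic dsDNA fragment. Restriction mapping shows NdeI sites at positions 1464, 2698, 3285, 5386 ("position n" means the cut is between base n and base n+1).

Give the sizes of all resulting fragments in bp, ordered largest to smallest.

2101, 1464, 1234, 587, 371 bp

Linear molecule, 4 cuts → 5 fragments:
  1464 − 0 = 1464 bp
  2698 − 1464 = 1234 bp
  3285 − 2698 = 587 bp
  5386 − 3285 = 2101 bp
  5757 − 5386 = 371 bp
Sorted largest to smallest: 2101, 1464, 1234, 587, 371 bp.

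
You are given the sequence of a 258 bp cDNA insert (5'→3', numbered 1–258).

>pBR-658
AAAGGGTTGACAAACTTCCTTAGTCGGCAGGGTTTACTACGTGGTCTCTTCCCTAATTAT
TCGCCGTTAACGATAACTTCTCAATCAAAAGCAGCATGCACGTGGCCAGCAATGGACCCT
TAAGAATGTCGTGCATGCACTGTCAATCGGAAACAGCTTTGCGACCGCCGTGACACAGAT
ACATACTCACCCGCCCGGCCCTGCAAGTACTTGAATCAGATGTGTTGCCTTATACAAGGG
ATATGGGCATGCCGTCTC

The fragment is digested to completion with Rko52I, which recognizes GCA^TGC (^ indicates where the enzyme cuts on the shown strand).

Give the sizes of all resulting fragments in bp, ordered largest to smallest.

114, 96, 39, 9 bp

Rko52I sites (GCATGC) start at positions 94, 133, 247.
Rko52I cuts after base 3 of each site, so after positions 96, 135, 249.
Linear molecule, 3 cuts → 4 fragments:
  1–96 → 96 bp
  97–135 → 39 bp
  136–249 → 114 bp
  250–258 → 9 bp
Sorted largest to smallest: 114, 96, 39, 9 bp.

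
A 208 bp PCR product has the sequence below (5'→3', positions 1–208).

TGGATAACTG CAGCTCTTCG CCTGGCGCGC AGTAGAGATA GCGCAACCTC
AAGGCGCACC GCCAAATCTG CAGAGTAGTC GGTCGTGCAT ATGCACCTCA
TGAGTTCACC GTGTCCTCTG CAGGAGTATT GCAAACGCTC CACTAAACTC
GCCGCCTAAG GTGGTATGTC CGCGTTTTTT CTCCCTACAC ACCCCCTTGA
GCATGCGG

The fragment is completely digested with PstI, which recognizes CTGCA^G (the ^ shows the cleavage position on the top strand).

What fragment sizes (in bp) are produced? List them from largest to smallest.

PstI sites (CTGCAG) start at positions 8, 68, 118.
PstI cuts after base 5 of each site (before the last base), so after positions 12, 72, 122.
Linear molecule, 3 cuts → 4 fragments:
  1–12 → 12 bp
  13–72 → 60 bp
  73–122 → 50 bp
  123–208 → 86 bp
Sorted largest to smallest: 86, 60, 50, 12 bp.

86, 60, 50, 12 bp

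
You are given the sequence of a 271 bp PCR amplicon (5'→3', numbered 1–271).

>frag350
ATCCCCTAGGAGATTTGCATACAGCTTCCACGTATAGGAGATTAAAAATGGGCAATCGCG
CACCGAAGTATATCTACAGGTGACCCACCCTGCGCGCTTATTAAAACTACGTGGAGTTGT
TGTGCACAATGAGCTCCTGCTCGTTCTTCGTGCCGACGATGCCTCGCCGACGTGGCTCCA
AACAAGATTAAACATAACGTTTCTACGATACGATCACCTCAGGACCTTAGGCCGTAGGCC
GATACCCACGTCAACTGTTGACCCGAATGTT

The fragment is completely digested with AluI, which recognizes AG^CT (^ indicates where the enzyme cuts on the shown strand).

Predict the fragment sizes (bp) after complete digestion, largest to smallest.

138, 109, 24 bp

AluI sites (AGCT) start at positions 23, 132.
AluI cuts after base 2 of each site, so after positions 24, 133.
Linear molecule, 2 cuts → 3 fragments:
  1–24 → 24 bp
  25–133 → 109 bp
  134–271 → 138 bp
Sorted largest to smallest: 138, 109, 24 bp.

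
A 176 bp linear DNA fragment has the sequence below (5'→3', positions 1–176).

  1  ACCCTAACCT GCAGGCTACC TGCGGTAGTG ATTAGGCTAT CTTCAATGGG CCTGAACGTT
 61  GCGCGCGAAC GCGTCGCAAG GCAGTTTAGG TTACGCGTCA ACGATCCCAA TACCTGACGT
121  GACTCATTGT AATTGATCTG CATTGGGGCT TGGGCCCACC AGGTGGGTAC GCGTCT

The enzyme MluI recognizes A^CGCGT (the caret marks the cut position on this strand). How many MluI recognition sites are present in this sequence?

ACGCGT occurs starting at positions 69, 93, 169.
MluI cuts at 3 sites.

3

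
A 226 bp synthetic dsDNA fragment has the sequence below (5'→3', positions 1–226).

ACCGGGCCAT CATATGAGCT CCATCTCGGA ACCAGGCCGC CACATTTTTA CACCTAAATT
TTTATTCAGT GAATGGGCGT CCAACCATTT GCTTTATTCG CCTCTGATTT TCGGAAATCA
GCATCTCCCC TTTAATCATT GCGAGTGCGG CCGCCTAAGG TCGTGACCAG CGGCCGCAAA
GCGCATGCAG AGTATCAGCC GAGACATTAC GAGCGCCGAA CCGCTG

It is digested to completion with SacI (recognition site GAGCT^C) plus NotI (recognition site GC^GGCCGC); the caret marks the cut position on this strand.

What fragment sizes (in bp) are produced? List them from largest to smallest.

128, 55, 23, 20 bp

The SacI site (GAGCTC) starts at position 16.
SacI cuts after base 5 of each site (before the last base), so after position 20.
NotI sites (GCGGCCGC) start at positions 147, 170.
NotI cuts after base 2 of each site, so after positions 148, 171.
Combined cut positions: 20, 148, 171.
Linear molecule, 3 cuts → 4 fragments:
  1–20 → 20 bp
  21–148 → 128 bp
  149–171 → 23 bp
  172–226 → 55 bp
Sorted largest to smallest: 128, 55, 23, 20 bp.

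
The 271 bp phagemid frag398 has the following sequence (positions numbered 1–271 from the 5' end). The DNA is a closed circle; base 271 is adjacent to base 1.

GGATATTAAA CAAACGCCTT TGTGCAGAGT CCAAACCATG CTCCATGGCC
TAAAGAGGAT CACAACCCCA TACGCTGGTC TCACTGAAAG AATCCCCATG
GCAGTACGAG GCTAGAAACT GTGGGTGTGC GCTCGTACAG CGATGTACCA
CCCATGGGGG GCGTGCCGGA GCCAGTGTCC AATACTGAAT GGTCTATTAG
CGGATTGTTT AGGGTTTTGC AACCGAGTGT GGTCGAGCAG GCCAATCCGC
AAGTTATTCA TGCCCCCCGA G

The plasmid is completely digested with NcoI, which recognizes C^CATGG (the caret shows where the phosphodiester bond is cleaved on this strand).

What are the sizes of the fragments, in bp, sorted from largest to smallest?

NcoI sites (CCATGG) start at positions 43, 96, 152.
NcoI cuts after the first base of each site, so after positions 43, 96, 152.
Circular molecule, 3 cuts → 3 fragments:
  44–96 → 53 bp
  97–152 → 56 bp
  153–271 then 1–43 → 119 + 43 = 162 bp
Sorted largest to smallest: 162, 56, 53 bp.

162, 56, 53 bp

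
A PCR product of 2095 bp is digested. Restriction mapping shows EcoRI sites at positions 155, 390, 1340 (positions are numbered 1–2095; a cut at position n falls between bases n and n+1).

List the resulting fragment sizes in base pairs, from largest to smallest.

Linear molecule, 3 cuts → 4 fragments:
  155 − 0 = 155 bp
  390 − 155 = 235 bp
  1340 − 390 = 950 bp
  2095 − 1340 = 755 bp
Sorted largest to smallest: 950, 755, 235, 155 bp.

950, 755, 235, 155 bp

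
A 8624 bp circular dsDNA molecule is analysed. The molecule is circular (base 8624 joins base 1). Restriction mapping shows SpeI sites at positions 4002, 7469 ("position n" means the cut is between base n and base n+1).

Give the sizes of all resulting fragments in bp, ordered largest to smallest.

Circular molecule, 2 cuts → 2 fragments:
  7469 − 4002 = 3467 bp
  wrap: 8624 − 7469 + 4002 = 5157 bp
Sorted largest to smallest: 5157, 3467 bp.

5157, 3467 bp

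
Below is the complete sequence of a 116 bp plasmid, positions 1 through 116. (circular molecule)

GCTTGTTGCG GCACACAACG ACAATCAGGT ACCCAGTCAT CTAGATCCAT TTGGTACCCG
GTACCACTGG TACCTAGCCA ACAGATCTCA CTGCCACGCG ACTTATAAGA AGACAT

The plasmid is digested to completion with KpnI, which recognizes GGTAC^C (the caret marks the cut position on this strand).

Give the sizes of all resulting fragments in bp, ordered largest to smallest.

75, 25, 9, 7 bp

KpnI sites (GGTACC) start at positions 28, 53, 60, 69.
KpnI cuts after base 5 of each site (before the last base), so after positions 32, 57, 64, 73.
Circular molecule, 4 cuts → 4 fragments:
  33–57 → 25 bp
  58–64 → 7 bp
  65–73 → 9 bp
  74–116 then 1–32 → 43 + 32 = 75 bp
Sorted largest to smallest: 75, 25, 9, 7 bp.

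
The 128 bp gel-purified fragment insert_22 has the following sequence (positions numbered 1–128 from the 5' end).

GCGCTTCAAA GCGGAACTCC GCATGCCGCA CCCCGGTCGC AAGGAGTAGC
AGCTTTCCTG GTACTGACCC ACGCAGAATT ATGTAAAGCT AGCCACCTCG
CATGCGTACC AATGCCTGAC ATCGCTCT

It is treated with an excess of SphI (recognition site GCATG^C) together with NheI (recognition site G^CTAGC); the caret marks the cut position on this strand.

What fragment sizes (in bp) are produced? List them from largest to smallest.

63, 25, 24, 16 bp

SphI sites (GCATGC) start at positions 21, 100.
SphI cuts after base 5 of each site (before the last base), so after positions 25, 104.
The NheI site (GCTAGC) starts at position 88.
NheI cuts after the first base of each site, so after position 88.
Combined cut positions: 25, 88, 104.
Linear molecule, 3 cuts → 4 fragments:
  1–25 → 25 bp
  26–88 → 63 bp
  89–104 → 16 bp
  105–128 → 24 bp
Sorted largest to smallest: 63, 25, 24, 16 bp.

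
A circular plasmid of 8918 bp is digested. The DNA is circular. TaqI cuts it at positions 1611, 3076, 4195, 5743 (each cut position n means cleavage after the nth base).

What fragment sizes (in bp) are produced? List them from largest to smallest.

Circular molecule, 4 cuts → 4 fragments:
  3076 − 1611 = 1465 bp
  4195 − 3076 = 1119 bp
  5743 − 4195 = 1548 bp
  wrap: 8918 − 5743 + 1611 = 4786 bp
Sorted largest to smallest: 4786, 1548, 1465, 1119 bp.

4786, 1548, 1465, 1119 bp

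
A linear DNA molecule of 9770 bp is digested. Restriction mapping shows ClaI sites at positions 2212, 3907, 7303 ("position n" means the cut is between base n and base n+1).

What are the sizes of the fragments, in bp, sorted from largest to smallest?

3396, 2467, 2212, 1695 bp

Linear molecule, 3 cuts → 4 fragments:
  2212 − 0 = 2212 bp
  3907 − 2212 = 1695 bp
  7303 − 3907 = 3396 bp
  9770 − 7303 = 2467 bp
Sorted largest to smallest: 3396, 2467, 2212, 1695 bp.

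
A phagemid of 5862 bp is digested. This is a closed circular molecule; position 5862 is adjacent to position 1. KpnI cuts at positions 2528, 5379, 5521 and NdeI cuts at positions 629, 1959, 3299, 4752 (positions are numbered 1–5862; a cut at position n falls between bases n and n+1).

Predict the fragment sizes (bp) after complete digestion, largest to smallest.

Combined cut positions (sorted): 629, 1959, 2528, 3299, 4752, 5379, 5521.
Circular molecule, 7 cuts → 7 fragments:
  1959 − 629 = 1330 bp
  2528 − 1959 = 569 bp
  3299 − 2528 = 771 bp
  4752 − 3299 = 1453 bp
  5379 − 4752 = 627 bp
  5521 − 5379 = 142 bp
  wrap: 5862 − 5521 + 629 = 970 bp
Sorted largest to smallest: 1453, 1330, 970, 771, 627, 569, 142 bp.

1453, 1330, 970, 771, 627, 569, 142 bp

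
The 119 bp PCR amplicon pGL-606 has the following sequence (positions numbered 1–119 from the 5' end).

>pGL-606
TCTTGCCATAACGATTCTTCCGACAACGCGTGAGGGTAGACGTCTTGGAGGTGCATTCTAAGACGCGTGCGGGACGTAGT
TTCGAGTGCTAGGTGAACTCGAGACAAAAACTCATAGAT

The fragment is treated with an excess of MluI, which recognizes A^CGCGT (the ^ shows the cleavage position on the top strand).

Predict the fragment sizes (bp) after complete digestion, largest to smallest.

56, 37, 26 bp

MluI sites (ACGCGT) start at positions 26, 63.
MluI cuts after the first base of each site, so after positions 26, 63.
Linear molecule, 2 cuts → 3 fragments:
  1–26 → 26 bp
  27–63 → 37 bp
  64–119 → 56 bp
Sorted largest to smallest: 56, 37, 26 bp.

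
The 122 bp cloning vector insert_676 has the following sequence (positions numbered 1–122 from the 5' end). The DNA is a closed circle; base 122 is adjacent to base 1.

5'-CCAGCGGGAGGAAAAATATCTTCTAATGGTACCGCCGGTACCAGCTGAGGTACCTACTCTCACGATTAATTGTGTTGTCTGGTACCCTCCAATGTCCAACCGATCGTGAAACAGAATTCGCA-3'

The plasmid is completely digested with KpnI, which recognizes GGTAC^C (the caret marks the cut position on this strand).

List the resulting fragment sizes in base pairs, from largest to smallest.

KpnI sites (GGTACC) start at positions 28, 37, 49, 81.
KpnI cuts after base 5 of each site (before the last base), so after positions 32, 41, 53, 85.
Circular molecule, 4 cuts → 4 fragments:
  33–41 → 9 bp
  42–53 → 12 bp
  54–85 → 32 bp
  86–122 then 1–32 → 37 + 32 = 69 bp
Sorted largest to smallest: 69, 32, 12, 9 bp.

69, 32, 12, 9 bp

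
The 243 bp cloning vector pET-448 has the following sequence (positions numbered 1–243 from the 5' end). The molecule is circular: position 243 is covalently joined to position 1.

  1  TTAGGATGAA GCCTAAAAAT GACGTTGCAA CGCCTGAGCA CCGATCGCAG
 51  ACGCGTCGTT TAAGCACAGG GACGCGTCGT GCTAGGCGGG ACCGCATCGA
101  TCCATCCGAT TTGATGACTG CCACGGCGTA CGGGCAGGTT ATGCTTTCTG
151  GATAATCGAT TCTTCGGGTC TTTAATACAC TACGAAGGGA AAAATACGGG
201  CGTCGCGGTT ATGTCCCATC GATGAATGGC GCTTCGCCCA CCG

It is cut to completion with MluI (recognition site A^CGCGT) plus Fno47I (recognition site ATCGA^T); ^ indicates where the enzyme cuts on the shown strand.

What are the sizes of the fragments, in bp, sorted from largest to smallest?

72, 63, 59, 28, 21 bp

MluI sites (ACGCGT) start at positions 51, 72.
MluI cuts after the first base of each site, so after positions 51, 72.
Fno47I sites (ATCGAT) start at positions 96, 155, 218.
Fno47I cuts after base 5 of each site (before the last base), so after positions 100, 159, 222.
Combined cut positions: 51, 72, 100, 159, 222.
Circular molecule, 5 cuts → 5 fragments:
  52–72 → 21 bp
  73–100 → 28 bp
  101–159 → 59 bp
  160–222 → 63 bp
  223–243 then 1–51 → 21 + 51 = 72 bp
Sorted largest to smallest: 72, 63, 59, 28, 21 bp.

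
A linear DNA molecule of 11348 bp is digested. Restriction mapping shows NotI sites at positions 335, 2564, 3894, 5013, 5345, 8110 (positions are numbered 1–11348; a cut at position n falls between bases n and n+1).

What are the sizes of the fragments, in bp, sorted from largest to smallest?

3238, 2765, 2229, 1330, 1119, 335, 332 bp

Linear molecule, 6 cuts → 7 fragments:
  335 − 0 = 335 bp
  2564 − 335 = 2229 bp
  3894 − 2564 = 1330 bp
  5013 − 3894 = 1119 bp
  5345 − 5013 = 332 bp
  8110 − 5345 = 2765 bp
  11348 − 8110 = 3238 bp
Sorted largest to smallest: 3238, 2765, 2229, 1330, 1119, 335, 332 bp.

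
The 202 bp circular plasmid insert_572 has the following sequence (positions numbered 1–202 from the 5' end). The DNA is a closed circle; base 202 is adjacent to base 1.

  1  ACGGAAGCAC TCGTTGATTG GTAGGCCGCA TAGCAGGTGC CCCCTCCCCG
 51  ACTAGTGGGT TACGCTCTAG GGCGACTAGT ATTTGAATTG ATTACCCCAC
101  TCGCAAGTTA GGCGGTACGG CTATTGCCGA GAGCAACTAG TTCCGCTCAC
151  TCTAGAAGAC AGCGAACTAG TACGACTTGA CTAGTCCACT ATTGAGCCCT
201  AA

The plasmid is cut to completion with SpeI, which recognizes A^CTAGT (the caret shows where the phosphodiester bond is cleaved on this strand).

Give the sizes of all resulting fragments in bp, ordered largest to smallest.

SpeI sites (ACTAGT) start at positions 51, 75, 136, 166, 180.
SpeI cuts after the first base of each site, so after positions 51, 75, 136, 166, 180.
Circular molecule, 5 cuts → 5 fragments:
  52–75 → 24 bp
  76–136 → 61 bp
  137–166 → 30 bp
  167–180 → 14 bp
  181–202 then 1–51 → 22 + 51 = 73 bp
Sorted largest to smallest: 73, 61, 30, 24, 14 bp.

73, 61, 30, 24, 14 bp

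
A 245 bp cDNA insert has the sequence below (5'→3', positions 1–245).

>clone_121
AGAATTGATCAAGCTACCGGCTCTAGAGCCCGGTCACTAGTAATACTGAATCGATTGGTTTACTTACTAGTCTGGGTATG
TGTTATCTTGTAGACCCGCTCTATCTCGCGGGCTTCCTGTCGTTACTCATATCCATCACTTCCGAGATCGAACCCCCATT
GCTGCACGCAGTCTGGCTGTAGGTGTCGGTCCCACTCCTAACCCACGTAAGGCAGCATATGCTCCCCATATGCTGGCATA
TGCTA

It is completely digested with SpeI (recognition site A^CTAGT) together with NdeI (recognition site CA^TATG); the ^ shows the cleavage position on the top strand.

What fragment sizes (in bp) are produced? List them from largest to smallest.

SpeI sites (ACTAGT) start at positions 36, 66.
SpeI cuts after the first base of each site, so after positions 36, 66.
NdeI sites (CATATG) start at positions 216, 227, 237.
NdeI cuts after base 2 of each site, so after positions 217, 228, 238.
Combined cut positions: 36, 66, 217, 228, 238.
Linear molecule, 5 cuts → 6 fragments:
  1–36 → 36 bp
  37–66 → 30 bp
  67–217 → 151 bp
  218–228 → 11 bp
  229–238 → 10 bp
  239–245 → 7 bp
Sorted largest to smallest: 151, 36, 30, 11, 10, 7 bp.

151, 36, 30, 11, 10, 7 bp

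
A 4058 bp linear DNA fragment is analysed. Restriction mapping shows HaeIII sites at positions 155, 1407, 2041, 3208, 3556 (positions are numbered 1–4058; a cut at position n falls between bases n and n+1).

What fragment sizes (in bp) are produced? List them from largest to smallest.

Linear molecule, 5 cuts → 6 fragments:
  155 − 0 = 155 bp
  1407 − 155 = 1252 bp
  2041 − 1407 = 634 bp
  3208 − 2041 = 1167 bp
  3556 − 3208 = 348 bp
  4058 − 3556 = 502 bp
Sorted largest to smallest: 1252, 1167, 634, 502, 348, 155 bp.

1252, 1167, 634, 502, 348, 155 bp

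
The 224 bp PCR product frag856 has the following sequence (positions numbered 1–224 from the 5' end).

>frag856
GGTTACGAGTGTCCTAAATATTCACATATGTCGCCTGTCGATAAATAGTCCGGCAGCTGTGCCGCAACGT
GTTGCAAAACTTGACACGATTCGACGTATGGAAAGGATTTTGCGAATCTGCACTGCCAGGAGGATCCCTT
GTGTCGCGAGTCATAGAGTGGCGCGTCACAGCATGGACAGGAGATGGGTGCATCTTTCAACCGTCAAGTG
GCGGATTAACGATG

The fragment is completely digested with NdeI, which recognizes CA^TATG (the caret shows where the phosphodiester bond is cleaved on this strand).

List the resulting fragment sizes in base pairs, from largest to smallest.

198, 26 bp

The NdeI site (CATATG) starts at position 25.
NdeI cuts after base 2 of each site, so after position 26.
Linear molecule, 1 cut → 2 fragments:
  1–26 → 26 bp
  27–224 → 198 bp
Sorted largest to smallest: 198, 26 bp.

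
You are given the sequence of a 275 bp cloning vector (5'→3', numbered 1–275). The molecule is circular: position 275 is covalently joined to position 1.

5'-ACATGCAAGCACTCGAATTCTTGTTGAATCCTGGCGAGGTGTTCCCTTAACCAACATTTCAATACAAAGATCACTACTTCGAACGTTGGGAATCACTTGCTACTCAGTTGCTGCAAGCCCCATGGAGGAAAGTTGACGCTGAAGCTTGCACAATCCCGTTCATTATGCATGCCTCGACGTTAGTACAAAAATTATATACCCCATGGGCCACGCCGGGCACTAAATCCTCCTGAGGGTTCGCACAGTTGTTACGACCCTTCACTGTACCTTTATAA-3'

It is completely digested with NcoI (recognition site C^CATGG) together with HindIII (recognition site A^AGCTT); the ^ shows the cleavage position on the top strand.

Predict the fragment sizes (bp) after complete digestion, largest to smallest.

194, 59, 22 bp

NcoI sites (CCATGG) start at positions 120, 201.
NcoI cuts after the first base of each site, so after positions 120, 201.
The HindIII site (AAGCTT) starts at position 142.
HindIII cuts after the first base of each site, so after position 142.
Combined cut positions: 120, 142, 201.
Circular molecule, 3 cuts → 3 fragments:
  121–142 → 22 bp
  143–201 → 59 bp
  202–275 then 1–120 → 74 + 120 = 194 bp
Sorted largest to smallest: 194, 59, 22 bp.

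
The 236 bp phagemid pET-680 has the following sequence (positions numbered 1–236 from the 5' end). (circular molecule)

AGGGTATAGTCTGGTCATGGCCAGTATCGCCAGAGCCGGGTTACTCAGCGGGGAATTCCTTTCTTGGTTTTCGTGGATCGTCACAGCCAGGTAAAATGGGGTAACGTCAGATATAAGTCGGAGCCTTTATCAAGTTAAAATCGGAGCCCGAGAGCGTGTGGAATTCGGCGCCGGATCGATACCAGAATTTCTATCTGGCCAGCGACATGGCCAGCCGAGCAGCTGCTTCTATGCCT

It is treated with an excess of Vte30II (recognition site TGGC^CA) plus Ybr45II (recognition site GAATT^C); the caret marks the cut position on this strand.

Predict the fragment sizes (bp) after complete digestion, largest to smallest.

108, 46, 36, 34, 12 bp

Vte30II sites (TGGCCA) start at positions 18, 196, 208.
Vte30II cuts after base 4 of each site, so after positions 21, 199, 211.
Ybr45II sites (GAATTC) start at positions 53, 161.
Ybr45II cuts after base 5 of each site (before the last base), so after positions 57, 165.
Combined cut positions: 21, 57, 165, 199, 211.
Circular molecule, 5 cuts → 5 fragments:
  22–57 → 36 bp
  58–165 → 108 bp
  166–199 → 34 bp
  200–211 → 12 bp
  212–236 then 1–21 → 25 + 21 = 46 bp
Sorted largest to smallest: 108, 46, 36, 34, 12 bp.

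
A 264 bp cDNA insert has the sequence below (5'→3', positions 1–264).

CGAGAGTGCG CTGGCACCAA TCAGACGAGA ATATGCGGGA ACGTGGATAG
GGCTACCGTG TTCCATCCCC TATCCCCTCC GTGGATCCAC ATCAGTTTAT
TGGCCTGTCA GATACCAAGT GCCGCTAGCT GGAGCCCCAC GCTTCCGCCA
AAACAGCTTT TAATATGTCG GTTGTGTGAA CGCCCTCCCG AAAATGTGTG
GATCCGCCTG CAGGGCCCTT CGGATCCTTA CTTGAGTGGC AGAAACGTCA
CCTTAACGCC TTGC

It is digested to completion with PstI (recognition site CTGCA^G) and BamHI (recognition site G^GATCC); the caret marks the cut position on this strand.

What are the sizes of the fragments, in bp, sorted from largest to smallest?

117, 83, 42, 12, 10 bp

The PstI site (CTGCAG) starts at position 208.
PstI cuts after base 5 of each site (before the last base), so after position 212.
BamHI sites (GGATCC) start at positions 83, 200, 222.
BamHI cuts after the first base of each site, so after positions 83, 200, 222.
Combined cut positions: 83, 200, 212, 222.
Linear molecule, 4 cuts → 5 fragments:
  1–83 → 83 bp
  84–200 → 117 bp
  201–212 → 12 bp
  213–222 → 10 bp
  223–264 → 42 bp
Sorted largest to smallest: 117, 83, 42, 12, 10 bp.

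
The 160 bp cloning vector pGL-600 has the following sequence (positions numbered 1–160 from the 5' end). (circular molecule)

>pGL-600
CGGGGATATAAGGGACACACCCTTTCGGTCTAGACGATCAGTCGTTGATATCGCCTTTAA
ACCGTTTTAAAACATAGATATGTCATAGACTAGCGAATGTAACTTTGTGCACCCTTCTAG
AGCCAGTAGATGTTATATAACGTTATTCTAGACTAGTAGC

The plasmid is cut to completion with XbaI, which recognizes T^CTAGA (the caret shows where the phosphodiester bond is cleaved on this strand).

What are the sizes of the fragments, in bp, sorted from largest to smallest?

XbaI sites (TCTAGA) start at positions 29, 116, 147.
XbaI cuts after the first base of each site, so after positions 29, 116, 147.
Circular molecule, 3 cuts → 3 fragments:
  30–116 → 87 bp
  117–147 → 31 bp
  148–160 then 1–29 → 13 + 29 = 42 bp
Sorted largest to smallest: 87, 42, 31 bp.

87, 42, 31 bp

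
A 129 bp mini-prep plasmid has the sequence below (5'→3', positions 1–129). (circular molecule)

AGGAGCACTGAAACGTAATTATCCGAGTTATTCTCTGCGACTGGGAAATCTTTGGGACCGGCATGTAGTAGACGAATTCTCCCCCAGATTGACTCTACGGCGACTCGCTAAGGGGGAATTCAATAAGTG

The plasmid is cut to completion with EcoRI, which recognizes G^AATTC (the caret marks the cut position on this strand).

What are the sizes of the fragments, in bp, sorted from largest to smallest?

87, 42 bp

EcoRI sites (GAATTC) start at positions 74, 116.
EcoRI cuts after the first base of each site, so after positions 74, 116.
Circular molecule, 2 cuts → 2 fragments:
  75–116 → 42 bp
  117–129 then 1–74 → 13 + 74 = 87 bp
Sorted largest to smallest: 87, 42 bp.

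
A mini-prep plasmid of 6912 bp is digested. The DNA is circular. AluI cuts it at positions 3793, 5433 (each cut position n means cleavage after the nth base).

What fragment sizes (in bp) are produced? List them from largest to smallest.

5272, 1640 bp

Circular molecule, 2 cuts → 2 fragments:
  5433 − 3793 = 1640 bp
  wrap: 6912 − 5433 + 3793 = 5272 bp
Sorted largest to smallest: 5272, 1640 bp.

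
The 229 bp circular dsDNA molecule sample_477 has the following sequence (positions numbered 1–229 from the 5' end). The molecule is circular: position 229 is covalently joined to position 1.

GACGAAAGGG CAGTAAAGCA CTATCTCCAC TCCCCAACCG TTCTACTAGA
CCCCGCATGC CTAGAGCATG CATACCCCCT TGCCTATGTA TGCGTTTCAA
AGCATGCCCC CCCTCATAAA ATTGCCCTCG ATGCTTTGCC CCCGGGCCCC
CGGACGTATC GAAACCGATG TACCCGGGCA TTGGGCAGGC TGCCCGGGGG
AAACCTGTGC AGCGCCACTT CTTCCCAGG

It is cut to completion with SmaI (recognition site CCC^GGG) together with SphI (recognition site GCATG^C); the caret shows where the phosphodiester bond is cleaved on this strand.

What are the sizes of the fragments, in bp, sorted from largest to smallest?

93, 37, 36, 32, 20, 11 bp

SmaI sites (CCCGGG) start at positions 141, 173, 193.
SmaI cuts after base 3 of each site, so after positions 143, 175, 195.
SphI sites (GCATGC) start at positions 55, 66, 102.
SphI cuts after base 5 of each site (before the last base), so after positions 59, 70, 106.
Combined cut positions: 59, 70, 106, 143, 175, 195.
Circular molecule, 6 cuts → 6 fragments:
  60–70 → 11 bp
  71–106 → 36 bp
  107–143 → 37 bp
  144–175 → 32 bp
  176–195 → 20 bp
  196–229 then 1–59 → 34 + 59 = 93 bp
Sorted largest to smallest: 93, 37, 36, 32, 20, 11 bp.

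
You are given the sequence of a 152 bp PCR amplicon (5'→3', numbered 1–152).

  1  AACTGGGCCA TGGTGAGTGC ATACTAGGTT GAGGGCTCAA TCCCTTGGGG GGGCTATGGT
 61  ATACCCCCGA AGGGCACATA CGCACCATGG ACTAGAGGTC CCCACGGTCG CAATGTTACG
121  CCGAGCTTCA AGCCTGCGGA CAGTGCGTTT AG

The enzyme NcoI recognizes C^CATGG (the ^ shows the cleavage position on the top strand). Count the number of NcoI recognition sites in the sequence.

CCATGG occurs starting at positions 8, 85.
NcoI cuts at 2 sites.

2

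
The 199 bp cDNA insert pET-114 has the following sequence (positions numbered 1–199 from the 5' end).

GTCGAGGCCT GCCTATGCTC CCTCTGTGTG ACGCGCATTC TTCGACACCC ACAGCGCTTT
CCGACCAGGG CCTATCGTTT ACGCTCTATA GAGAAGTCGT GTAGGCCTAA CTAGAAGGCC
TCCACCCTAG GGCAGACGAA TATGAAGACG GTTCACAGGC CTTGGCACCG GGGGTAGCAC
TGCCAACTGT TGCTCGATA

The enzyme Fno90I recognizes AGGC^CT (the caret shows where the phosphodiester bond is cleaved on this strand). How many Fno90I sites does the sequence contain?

4

AGGCCT occurs starting at positions 5, 103, 116, 157.
Fno90I cuts at 4 sites.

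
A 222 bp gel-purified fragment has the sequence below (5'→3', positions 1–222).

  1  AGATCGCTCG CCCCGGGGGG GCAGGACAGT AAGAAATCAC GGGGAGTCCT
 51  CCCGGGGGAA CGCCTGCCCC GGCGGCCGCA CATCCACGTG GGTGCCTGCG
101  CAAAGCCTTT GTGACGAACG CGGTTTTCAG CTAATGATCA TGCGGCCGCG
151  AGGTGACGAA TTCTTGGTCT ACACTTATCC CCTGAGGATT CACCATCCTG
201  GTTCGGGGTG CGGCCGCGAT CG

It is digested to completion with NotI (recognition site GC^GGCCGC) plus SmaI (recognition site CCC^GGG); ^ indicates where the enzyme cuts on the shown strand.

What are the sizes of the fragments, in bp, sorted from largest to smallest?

70, 68, 39, 20, 14, 11 bp

NotI sites (GCGGCCGC) start at positions 72, 142, 210.
NotI cuts after base 2 of each site, so after positions 73, 143, 211.
SmaI sites (CCCGGG) start at positions 12, 51.
SmaI cuts after base 3 of each site, so after positions 14, 53.
Combined cut positions: 14, 53, 73, 143, 211.
Linear molecule, 5 cuts → 6 fragments:
  1–14 → 14 bp
  15–53 → 39 bp
  54–73 → 20 bp
  74–143 → 70 bp
  144–211 → 68 bp
  212–222 → 11 bp
Sorted largest to smallest: 70, 68, 39, 20, 14, 11 bp.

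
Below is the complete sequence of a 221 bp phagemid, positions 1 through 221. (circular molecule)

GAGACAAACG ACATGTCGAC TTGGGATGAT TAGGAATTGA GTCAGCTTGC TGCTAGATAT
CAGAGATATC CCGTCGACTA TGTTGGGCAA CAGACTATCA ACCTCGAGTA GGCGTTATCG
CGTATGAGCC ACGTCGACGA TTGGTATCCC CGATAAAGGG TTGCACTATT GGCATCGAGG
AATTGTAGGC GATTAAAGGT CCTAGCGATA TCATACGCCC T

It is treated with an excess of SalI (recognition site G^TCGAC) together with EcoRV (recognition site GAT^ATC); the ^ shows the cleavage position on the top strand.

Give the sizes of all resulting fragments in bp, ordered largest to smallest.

76, 60, 43, 27, 9, 6 bp

SalI sites (GTCGAC) start at positions 15, 73, 133.
SalI cuts after the first base of each site, so after positions 15, 73, 133.
EcoRV sites (GATATC) start at positions 56, 65, 207.
EcoRV cuts after base 3 of each site, so after positions 58, 67, 209.
Combined cut positions: 15, 58, 67, 73, 133, 209.
Circular molecule, 6 cuts → 6 fragments:
  16–58 → 43 bp
  59–67 → 9 bp
  68–73 → 6 bp
  74–133 → 60 bp
  134–209 → 76 bp
  210–221 then 1–15 → 12 + 15 = 27 bp
Sorted largest to smallest: 76, 60, 43, 27, 9, 6 bp.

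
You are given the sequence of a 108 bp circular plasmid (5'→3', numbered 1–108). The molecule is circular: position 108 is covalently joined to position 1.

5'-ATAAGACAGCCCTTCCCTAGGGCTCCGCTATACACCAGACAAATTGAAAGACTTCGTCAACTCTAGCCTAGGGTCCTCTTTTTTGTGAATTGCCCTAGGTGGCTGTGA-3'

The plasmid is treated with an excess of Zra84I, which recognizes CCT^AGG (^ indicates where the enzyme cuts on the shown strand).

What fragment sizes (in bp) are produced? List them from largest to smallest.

51, 30, 27 bp

Zra84I sites (CCTAGG) start at positions 16, 67, 94.
Zra84I cuts after base 3 of each site, so after positions 18, 69, 96.
Circular molecule, 3 cuts → 3 fragments:
  19–69 → 51 bp
  70–96 → 27 bp
  97–108 then 1–18 → 12 + 18 = 30 bp
Sorted largest to smallest: 51, 30, 27 bp.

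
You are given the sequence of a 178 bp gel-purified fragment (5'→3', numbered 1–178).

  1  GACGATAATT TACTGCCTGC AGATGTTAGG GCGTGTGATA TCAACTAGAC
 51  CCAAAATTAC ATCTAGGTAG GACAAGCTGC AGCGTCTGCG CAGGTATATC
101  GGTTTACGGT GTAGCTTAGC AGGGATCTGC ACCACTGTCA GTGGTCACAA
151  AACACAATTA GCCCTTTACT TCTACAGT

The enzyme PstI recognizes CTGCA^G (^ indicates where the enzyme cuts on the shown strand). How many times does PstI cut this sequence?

2

CTGCAG occurs starting at positions 17, 77.
PstI cuts at 2 sites.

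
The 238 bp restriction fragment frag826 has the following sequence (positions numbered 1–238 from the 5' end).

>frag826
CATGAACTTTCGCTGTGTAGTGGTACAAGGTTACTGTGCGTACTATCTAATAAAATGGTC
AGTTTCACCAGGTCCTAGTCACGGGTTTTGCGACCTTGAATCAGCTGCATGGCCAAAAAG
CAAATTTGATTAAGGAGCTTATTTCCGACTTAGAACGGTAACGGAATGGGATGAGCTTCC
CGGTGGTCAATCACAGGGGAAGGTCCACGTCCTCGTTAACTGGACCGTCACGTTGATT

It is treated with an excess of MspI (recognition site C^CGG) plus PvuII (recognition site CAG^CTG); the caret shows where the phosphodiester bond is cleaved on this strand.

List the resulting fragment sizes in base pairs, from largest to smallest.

104, 76, 58 bp

The MspI site (CCGG) starts at position 180.
MspI cuts after the first base of each site, so after position 180.
The PvuII site (CAGCTG) starts at position 102.
PvuII cuts after base 3 of each site, so after position 104.
Combined cut positions: 104, 180.
Linear molecule, 2 cuts → 3 fragments:
  1–104 → 104 bp
  105–180 → 76 bp
  181–238 → 58 bp
Sorted largest to smallest: 104, 76, 58 bp.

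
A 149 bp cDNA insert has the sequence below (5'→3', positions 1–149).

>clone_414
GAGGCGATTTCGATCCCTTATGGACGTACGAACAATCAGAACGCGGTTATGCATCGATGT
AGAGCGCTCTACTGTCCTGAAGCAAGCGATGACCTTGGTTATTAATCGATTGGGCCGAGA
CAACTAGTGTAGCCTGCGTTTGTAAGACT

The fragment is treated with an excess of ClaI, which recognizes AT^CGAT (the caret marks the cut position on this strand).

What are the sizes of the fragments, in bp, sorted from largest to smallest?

54, 52, 43 bp

ClaI sites (ATCGAT) start at positions 53, 105.
ClaI cuts after base 2 of each site, so after positions 54, 106.
Linear molecule, 2 cuts → 3 fragments:
  1–54 → 54 bp
  55–106 → 52 bp
  107–149 → 43 bp
Sorted largest to smallest: 54, 52, 43 bp.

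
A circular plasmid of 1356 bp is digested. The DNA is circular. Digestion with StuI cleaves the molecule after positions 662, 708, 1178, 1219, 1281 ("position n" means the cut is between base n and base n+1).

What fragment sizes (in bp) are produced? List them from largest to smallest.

Circular molecule, 5 cuts → 5 fragments:
  708 − 662 = 46 bp
  1178 − 708 = 470 bp
  1219 − 1178 = 41 bp
  1281 − 1219 = 62 bp
  wrap: 1356 − 1281 + 662 = 737 bp
Sorted largest to smallest: 737, 470, 62, 46, 41 bp.

737, 470, 62, 46, 41 bp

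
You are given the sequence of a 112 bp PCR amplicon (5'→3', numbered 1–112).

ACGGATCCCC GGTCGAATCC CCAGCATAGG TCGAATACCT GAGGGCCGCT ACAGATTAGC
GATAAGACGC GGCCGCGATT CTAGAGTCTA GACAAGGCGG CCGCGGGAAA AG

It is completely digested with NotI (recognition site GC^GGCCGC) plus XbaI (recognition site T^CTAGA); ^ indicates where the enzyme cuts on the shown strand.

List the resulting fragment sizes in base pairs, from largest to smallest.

70, 14, 11, 10, 7 bp

NotI sites (GCGGCCGC) start at positions 69, 97.
NotI cuts after base 2 of each site, so after positions 70, 98.
XbaI sites (TCTAGA) start at positions 80, 87.
XbaI cuts after the first base of each site, so after positions 80, 87.
Combined cut positions: 70, 80, 87, 98.
Linear molecule, 4 cuts → 5 fragments:
  1–70 → 70 bp
  71–80 → 10 bp
  81–87 → 7 bp
  88–98 → 11 bp
  99–112 → 14 bp
Sorted largest to smallest: 70, 14, 11, 10, 7 bp.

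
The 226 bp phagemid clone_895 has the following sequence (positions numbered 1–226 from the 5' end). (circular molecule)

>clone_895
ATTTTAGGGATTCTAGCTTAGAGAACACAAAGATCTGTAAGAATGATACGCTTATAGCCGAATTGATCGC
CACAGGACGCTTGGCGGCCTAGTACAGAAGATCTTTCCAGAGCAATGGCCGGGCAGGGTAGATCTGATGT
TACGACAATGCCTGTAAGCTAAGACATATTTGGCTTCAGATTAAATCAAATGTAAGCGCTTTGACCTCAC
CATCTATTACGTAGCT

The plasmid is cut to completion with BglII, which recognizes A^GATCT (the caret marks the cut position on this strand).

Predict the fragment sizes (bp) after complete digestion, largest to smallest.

127, 68, 31 bp

BglII sites (AGATCT) start at positions 31, 99, 130.
BglII cuts after the first base of each site, so after positions 31, 99, 130.
Circular molecule, 3 cuts → 3 fragments:
  32–99 → 68 bp
  100–130 → 31 bp
  131–226 then 1–31 → 96 + 31 = 127 bp
Sorted largest to smallest: 127, 68, 31 bp.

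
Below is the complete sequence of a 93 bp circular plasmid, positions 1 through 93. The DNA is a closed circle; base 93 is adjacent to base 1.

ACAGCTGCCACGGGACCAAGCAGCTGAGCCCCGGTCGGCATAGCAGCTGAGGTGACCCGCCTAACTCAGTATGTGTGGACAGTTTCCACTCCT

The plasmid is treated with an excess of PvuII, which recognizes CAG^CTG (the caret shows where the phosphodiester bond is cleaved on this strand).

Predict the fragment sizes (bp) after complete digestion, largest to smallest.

PvuII sites (CAGCTG) start at positions 2, 21, 44.
PvuII cuts after base 3 of each site, so after positions 4, 23, 46.
Circular molecule, 3 cuts → 3 fragments:
  5–23 → 19 bp
  24–46 → 23 bp
  47–93 then 1–4 → 47 + 4 = 51 bp
Sorted largest to smallest: 51, 23, 19 bp.

51, 23, 19 bp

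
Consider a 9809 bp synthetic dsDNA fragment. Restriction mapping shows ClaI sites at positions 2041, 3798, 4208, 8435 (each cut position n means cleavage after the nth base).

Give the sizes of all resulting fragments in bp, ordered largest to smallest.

Linear molecule, 4 cuts → 5 fragments:
  2041 − 0 = 2041 bp
  3798 − 2041 = 1757 bp
  4208 − 3798 = 410 bp
  8435 − 4208 = 4227 bp
  9809 − 8435 = 1374 bp
Sorted largest to smallest: 4227, 2041, 1757, 1374, 410 bp.

4227, 2041, 1757, 1374, 410 bp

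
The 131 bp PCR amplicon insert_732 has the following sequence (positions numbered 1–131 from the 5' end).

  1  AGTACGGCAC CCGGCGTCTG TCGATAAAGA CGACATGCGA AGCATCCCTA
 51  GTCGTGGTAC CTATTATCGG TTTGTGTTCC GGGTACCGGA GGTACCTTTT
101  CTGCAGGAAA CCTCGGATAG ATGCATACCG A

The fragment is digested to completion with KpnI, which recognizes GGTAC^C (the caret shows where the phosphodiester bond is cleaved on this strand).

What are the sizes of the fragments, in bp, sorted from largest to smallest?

60, 36, 26, 9 bp

KpnI sites (GGTACC) start at positions 56, 82, 91.
KpnI cuts after base 5 of each site (before the last base), so after positions 60, 86, 95.
Linear molecule, 3 cuts → 4 fragments:
  1–60 → 60 bp
  61–86 → 26 bp
  87–95 → 9 bp
  96–131 → 36 bp
Sorted largest to smallest: 60, 36, 26, 9 bp.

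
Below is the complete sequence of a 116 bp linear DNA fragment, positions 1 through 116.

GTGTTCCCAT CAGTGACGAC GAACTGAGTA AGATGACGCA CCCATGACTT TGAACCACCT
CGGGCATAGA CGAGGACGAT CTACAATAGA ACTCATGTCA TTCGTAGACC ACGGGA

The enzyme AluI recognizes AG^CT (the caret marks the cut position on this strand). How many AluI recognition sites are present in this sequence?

No occurrence of AGCT is present in the sequence.
AluI does not cut: 0 sites.

0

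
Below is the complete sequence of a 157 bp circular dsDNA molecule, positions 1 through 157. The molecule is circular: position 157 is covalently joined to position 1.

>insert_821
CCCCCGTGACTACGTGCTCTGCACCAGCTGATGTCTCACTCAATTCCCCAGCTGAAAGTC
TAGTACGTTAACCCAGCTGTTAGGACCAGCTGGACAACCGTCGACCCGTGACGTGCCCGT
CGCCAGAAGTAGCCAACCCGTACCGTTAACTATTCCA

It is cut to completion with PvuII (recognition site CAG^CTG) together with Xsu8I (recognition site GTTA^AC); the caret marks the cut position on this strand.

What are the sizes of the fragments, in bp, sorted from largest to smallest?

59, 36, 24, 19, 13, 6 bp

PvuII sites (CAGCTG) start at positions 25, 49, 74, 87.
PvuII cuts after base 3 of each site, so after positions 27, 51, 76, 89.
Xsu8I sites (GTTAAC) start at positions 67, 145.
Xsu8I cuts after base 4 of each site, so after positions 70, 148.
Combined cut positions: 27, 51, 70, 76, 89, 148.
Circular molecule, 6 cuts → 6 fragments:
  28–51 → 24 bp
  52–70 → 19 bp
  71–76 → 6 bp
  77–89 → 13 bp
  90–148 → 59 bp
  149–157 then 1–27 → 9 + 27 = 36 bp
Sorted largest to smallest: 59, 36, 24, 19, 13, 6 bp.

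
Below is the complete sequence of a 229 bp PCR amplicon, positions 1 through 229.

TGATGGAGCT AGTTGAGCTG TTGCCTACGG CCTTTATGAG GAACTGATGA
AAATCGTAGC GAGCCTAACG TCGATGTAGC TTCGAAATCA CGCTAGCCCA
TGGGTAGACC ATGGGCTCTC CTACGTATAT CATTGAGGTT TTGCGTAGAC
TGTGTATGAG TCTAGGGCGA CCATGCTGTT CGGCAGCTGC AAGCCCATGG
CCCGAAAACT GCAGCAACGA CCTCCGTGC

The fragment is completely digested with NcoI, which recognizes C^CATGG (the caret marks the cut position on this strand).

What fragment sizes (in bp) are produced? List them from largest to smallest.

98, 86, 34, 11 bp

NcoI sites (CCATGG) start at positions 98, 109, 195.
NcoI cuts after the first base of each site, so after positions 98, 109, 195.
Linear molecule, 3 cuts → 4 fragments:
  1–98 → 98 bp
  99–109 → 11 bp
  110–195 → 86 bp
  196–229 → 34 bp
Sorted largest to smallest: 98, 86, 34, 11 bp.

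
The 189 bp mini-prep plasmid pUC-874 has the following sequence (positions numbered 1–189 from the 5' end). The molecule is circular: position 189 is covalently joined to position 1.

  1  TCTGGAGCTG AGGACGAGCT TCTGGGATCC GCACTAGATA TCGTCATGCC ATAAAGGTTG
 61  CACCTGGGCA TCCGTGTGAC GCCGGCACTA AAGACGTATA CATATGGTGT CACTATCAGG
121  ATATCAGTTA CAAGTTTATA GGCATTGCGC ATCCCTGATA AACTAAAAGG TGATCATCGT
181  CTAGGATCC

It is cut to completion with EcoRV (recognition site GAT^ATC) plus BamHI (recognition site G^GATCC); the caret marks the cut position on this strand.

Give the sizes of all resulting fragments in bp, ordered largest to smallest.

EcoRV sites (GATATC) start at positions 37, 120.
EcoRV cuts after base 3 of each site, so after positions 39, 122.
BamHI sites (GGATCC) start at positions 25, 184.
BamHI cuts after the first base of each site, so after positions 25, 184.
Combined cut positions: 25, 39, 122, 184.
Circular molecule, 4 cuts → 4 fragments:
  26–39 → 14 bp
  40–122 → 83 bp
  123–184 → 62 bp
  185–189 then 1–25 → 5 + 25 = 30 bp
Sorted largest to smallest: 83, 62, 30, 14 bp.

83, 62, 30, 14 bp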